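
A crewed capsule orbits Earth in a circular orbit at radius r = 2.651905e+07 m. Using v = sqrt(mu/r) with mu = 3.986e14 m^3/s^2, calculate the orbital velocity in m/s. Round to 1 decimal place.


Step 1: mu / r = 3.986e14 / 2.651905e+07 = 15030704.3427
Step 2: v = sqrt(15030704.3427) = 3876.9 m/s

3876.9


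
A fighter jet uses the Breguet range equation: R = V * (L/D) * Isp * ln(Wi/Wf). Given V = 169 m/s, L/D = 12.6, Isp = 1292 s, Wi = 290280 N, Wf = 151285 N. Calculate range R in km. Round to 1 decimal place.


Step 1: Coefficient = V * (L/D) * Isp = 169 * 12.6 * 1292 = 2751184.8 m
Step 2: Wi/Wf = 290280 / 151285 = 1.918763
Step 3: ln(1.918763) = 0.65168
Step 4: R = 2751184.8 * 0.65168 = 1792893.5 m = 1792.9 km

1792.9


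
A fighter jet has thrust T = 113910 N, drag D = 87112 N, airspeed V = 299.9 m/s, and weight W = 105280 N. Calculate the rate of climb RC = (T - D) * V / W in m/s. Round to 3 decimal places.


Step 1: Excess thrust = T - D = 113910 - 87112 = 26798 N
Step 2: Excess power = 26798 * 299.9 = 8036720.2 W
Step 3: RC = 8036720.2 / 105280 = 76.337 m/s

76.337


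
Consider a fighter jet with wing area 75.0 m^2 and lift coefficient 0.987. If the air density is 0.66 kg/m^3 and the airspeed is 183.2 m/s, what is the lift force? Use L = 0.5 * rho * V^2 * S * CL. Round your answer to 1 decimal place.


Step 1: Calculate dynamic pressure q = 0.5 * 0.66 * 183.2^2 = 0.5 * 0.66 * 33562.24 = 11075.5392 Pa
Step 2: Multiply by wing area and lift coefficient: L = 11075.5392 * 75.0 * 0.987
Step 3: L = 830665.44 * 0.987 = 819866.8 N

819866.8


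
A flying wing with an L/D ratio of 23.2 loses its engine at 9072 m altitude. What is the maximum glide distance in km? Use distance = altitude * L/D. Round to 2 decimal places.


Step 1: Glide distance = altitude * L/D = 9072 * 23.2 = 210470.4 m
Step 2: Convert to km: 210470.4 / 1000 = 210.47 km

210.47


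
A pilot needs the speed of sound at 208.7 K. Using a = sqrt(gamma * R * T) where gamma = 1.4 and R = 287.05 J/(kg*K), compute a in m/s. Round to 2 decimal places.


Step 1: gamma * R * T = 1.4 * 287.05 * 208.7 = 83870.269
Step 2: a = sqrt(83870.269) = 289.60 m/s

289.60


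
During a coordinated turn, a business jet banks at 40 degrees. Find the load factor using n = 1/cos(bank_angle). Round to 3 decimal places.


Step 1: Convert 40 degrees to radians = 0.698132
Step 2: cos(40 deg) = 0.766044
Step 3: n = 1 / 0.766044 = 1.305

1.305


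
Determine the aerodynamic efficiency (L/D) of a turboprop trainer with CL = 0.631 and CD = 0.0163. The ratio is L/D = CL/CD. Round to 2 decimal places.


Step 1: L/D = CL / CD = 0.631 / 0.0163
Step 2: L/D = 38.71

38.71


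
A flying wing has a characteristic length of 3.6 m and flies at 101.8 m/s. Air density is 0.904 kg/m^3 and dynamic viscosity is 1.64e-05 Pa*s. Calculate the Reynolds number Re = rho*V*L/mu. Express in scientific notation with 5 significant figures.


Step 1: Numerator = rho * V * L = 0.904 * 101.8 * 3.6 = 331.29792
Step 2: Re = 331.29792 / 1.64e-05
Step 3: Re = 2.0201e+07

2.0201e+07


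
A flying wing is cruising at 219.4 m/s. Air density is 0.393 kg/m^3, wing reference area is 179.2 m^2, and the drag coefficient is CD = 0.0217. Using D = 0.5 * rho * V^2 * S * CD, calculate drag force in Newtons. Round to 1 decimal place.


Step 1: Dynamic pressure q = 0.5 * 0.393 * 219.4^2 = 9458.7947 Pa
Step 2: Drag D = q * S * CD = 9458.7947 * 179.2 * 0.0217
Step 3: D = 36781.8 N

36781.8


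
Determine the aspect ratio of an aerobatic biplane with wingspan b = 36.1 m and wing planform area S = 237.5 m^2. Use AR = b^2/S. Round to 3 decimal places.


Step 1: b^2 = 36.1^2 = 1303.21
Step 2: AR = 1303.21 / 237.5 = 5.487

5.487


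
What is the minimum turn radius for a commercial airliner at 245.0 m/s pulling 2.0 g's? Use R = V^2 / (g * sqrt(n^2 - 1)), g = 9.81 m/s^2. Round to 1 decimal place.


Step 1: V^2 = 245.0^2 = 60025.0
Step 2: n^2 - 1 = 2.0^2 - 1 = 3.0
Step 3: sqrt(3.0) = 1.732051
Step 4: R = 60025.0 / (9.81 * 1.732051) = 3532.7 m

3532.7


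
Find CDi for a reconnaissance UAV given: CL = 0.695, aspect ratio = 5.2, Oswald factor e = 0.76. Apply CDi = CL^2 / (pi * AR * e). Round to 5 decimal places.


Step 1: CL^2 = 0.695^2 = 0.483025
Step 2: pi * AR * e = 3.14159 * 5.2 * 0.76 = 12.415574
Step 3: CDi = 0.483025 / 12.415574 = 0.03890

0.03890


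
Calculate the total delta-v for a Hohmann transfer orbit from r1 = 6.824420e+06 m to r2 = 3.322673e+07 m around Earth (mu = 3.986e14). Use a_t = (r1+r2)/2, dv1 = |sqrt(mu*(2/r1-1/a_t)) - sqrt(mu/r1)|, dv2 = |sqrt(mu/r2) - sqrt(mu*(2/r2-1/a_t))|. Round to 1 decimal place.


Step 1: Transfer semi-major axis a_t = (6.824420e+06 + 3.322673e+07) / 2 = 2.002558e+07 m
Step 2: v1 (circular at r1) = sqrt(mu/r1) = 7642.51 m/s
Step 3: v_t1 = sqrt(mu*(2/r1 - 1/a_t)) = 9844.35 m/s
Step 4: dv1 = |9844.35 - 7642.51| = 2201.84 m/s
Step 5: v2 (circular at r2) = 3463.58 m/s, v_t2 = 2021.93 m/s
Step 6: dv2 = |3463.58 - 2021.93| = 1441.65 m/s
Step 7: Total delta-v = 2201.84 + 1441.65 = 3643.5 m/s

3643.5


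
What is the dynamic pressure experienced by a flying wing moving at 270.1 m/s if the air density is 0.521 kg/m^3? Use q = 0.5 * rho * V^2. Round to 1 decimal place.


Step 1: V^2 = 270.1^2 = 72954.01
Step 2: q = 0.5 * 0.521 * 72954.01
Step 3: q = 19004.5 Pa

19004.5


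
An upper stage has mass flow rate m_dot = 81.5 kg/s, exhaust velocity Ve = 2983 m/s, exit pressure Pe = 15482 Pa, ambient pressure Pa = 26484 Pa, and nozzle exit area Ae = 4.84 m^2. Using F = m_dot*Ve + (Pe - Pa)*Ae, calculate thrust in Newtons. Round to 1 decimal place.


Step 1: Momentum thrust = m_dot * Ve = 81.5 * 2983 = 243114.5 N
Step 2: Pressure thrust = (Pe - Pa) * Ae = (15482 - 26484) * 4.84 = -53249.68 N
Step 3: Total thrust F = 243114.5 + -53249.68 = 189864.8 N

189864.8


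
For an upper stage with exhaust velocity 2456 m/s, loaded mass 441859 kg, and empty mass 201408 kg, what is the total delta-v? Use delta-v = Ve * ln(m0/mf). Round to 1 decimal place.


Step 1: Mass ratio m0/mf = 441859 / 201408 = 2.19385
Step 2: ln(2.19385) = 0.785658
Step 3: delta-v = 2456 * 0.785658 = 1929.6 m/s

1929.6


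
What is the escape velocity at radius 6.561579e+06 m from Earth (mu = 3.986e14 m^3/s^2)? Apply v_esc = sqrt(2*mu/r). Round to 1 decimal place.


Step 1: 2*mu/r = 2 * 3.986e14 / 6.561579e+06 = 121495146.214
Step 2: v_esc = sqrt(121495146.214) = 11022.5 m/s

11022.5


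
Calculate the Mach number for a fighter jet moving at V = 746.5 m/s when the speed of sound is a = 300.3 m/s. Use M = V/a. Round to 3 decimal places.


Step 1: M = V / a = 746.5 / 300.3
Step 2: M = 2.486

2.486


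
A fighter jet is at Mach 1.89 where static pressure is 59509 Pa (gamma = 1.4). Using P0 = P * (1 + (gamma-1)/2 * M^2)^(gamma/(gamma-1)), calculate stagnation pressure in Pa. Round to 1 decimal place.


Step 1: (gamma-1)/2 * M^2 = 0.2 * 3.5721 = 0.71442
Step 2: 1 + 0.71442 = 1.71442
Step 3: Exponent gamma/(gamma-1) = 3.5
Step 4: P0 = 59509 * 1.71442^3.5 = 392638.6 Pa

392638.6


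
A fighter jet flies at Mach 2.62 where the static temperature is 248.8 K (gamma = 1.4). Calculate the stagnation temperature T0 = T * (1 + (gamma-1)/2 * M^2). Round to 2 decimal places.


Step 1: (gamma-1)/2 = 0.2
Step 2: M^2 = 6.8644
Step 3: 1 + 0.2 * 6.8644 = 2.37288
Step 4: T0 = 248.8 * 2.37288 = 590.37 K

590.37


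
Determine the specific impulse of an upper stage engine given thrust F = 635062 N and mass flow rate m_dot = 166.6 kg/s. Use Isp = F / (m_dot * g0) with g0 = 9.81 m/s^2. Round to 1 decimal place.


Step 1: m_dot * g0 = 166.6 * 9.81 = 1634.35
Step 2: Isp = 635062 / 1634.35 = 388.6 s

388.6


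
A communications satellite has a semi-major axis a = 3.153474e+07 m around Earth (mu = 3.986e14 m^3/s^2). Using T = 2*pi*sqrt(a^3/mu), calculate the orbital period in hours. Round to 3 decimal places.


Step 1: a^3 / mu = 3.135940e+22 / 3.986e14 = 7.867386e+07
Step 2: sqrt(7.867386e+07) = 8869.8287 s
Step 3: T = 2*pi * 8869.8287 = 55730.78 s
Step 4: T in hours = 55730.78 / 3600 = 15.481 hours

15.481


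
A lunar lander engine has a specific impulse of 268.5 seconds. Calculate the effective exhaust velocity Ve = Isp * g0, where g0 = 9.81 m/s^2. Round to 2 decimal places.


Step 1: Ve = Isp * g0 = 268.5 * 9.81
Step 2: Ve = 2633.99 m/s

2633.99


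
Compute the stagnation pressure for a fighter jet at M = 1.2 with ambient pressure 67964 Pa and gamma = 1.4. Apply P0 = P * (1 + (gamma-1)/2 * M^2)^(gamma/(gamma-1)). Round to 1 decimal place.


Step 1: (gamma-1)/2 * M^2 = 0.2 * 1.44 = 0.288
Step 2: 1 + 0.288 = 1.288
Step 3: Exponent gamma/(gamma-1) = 3.5
Step 4: P0 = 67964 * 1.288^3.5 = 164810.3 Pa

164810.3


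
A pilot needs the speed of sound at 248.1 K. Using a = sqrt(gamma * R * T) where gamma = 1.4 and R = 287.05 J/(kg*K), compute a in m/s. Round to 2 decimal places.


Step 1: gamma * R * T = 1.4 * 287.05 * 248.1 = 99703.947
Step 2: a = sqrt(99703.947) = 315.76 m/s

315.76


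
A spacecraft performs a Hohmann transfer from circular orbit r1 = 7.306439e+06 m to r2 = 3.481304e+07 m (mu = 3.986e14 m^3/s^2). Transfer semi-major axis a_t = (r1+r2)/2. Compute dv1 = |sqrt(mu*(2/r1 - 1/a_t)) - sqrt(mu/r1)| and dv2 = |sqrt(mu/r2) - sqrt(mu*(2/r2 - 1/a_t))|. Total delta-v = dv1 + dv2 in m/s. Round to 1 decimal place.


Step 1: Transfer semi-major axis a_t = (7.306439e+06 + 3.481304e+07) / 2 = 2.105974e+07 m
Step 2: v1 (circular at r1) = sqrt(mu/r1) = 7386.11 m/s
Step 3: v_t1 = sqrt(mu*(2/r1 - 1/a_t)) = 9496.43 m/s
Step 4: dv1 = |9496.43 - 7386.11| = 2110.32 m/s
Step 5: v2 (circular at r2) = 3383.75 m/s, v_t2 = 1993.08 m/s
Step 6: dv2 = |3383.75 - 1993.08| = 1390.67 m/s
Step 7: Total delta-v = 2110.32 + 1390.67 = 3501.0 m/s

3501.0


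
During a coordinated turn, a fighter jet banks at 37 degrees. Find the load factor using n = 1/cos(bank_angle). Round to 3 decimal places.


Step 1: Convert 37 degrees to radians = 0.645772
Step 2: cos(37 deg) = 0.798636
Step 3: n = 1 / 0.798636 = 1.252

1.252


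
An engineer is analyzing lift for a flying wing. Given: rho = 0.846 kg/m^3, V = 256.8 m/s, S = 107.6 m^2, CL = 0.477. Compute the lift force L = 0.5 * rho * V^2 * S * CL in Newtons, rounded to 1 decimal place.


Step 1: Calculate dynamic pressure q = 0.5 * 0.846 * 256.8^2 = 0.5 * 0.846 * 65946.24 = 27895.2595 Pa
Step 2: Multiply by wing area and lift coefficient: L = 27895.2595 * 107.6 * 0.477
Step 3: L = 3001529.9244 * 0.477 = 1431729.8 N

1431729.8


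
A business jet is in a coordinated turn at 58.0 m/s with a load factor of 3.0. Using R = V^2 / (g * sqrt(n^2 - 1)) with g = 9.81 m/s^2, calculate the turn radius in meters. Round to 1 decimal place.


Step 1: V^2 = 58.0^2 = 3364.0
Step 2: n^2 - 1 = 3.0^2 - 1 = 8.0
Step 3: sqrt(8.0) = 2.828427
Step 4: R = 3364.0 / (9.81 * 2.828427) = 121.2 m

121.2


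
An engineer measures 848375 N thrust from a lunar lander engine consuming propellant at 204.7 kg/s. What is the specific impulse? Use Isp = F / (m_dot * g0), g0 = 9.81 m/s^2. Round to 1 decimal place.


Step 1: m_dot * g0 = 204.7 * 9.81 = 2008.11
Step 2: Isp = 848375 / 2008.11 = 422.5 s

422.5


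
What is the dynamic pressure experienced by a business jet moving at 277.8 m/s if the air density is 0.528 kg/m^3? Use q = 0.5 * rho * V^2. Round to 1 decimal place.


Step 1: V^2 = 277.8^2 = 77172.84
Step 2: q = 0.5 * 0.528 * 77172.84
Step 3: q = 20373.6 Pa

20373.6


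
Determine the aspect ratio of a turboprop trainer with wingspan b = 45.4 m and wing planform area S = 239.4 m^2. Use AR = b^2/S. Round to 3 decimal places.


Step 1: b^2 = 45.4^2 = 2061.16
Step 2: AR = 2061.16 / 239.4 = 8.610

8.610


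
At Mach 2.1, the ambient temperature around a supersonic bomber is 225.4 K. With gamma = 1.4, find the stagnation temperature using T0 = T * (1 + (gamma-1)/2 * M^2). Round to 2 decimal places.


Step 1: (gamma-1)/2 = 0.2
Step 2: M^2 = 4.41
Step 3: 1 + 0.2 * 4.41 = 1.882
Step 4: T0 = 225.4 * 1.882 = 424.20 K

424.20


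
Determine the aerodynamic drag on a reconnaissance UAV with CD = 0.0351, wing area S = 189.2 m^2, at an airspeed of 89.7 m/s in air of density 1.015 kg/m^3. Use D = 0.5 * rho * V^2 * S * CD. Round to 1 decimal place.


Step 1: Dynamic pressure q = 0.5 * 1.015 * 89.7^2 = 4083.3907 Pa
Step 2: Drag D = q * S * CD = 4083.3907 * 189.2 * 0.0351
Step 3: D = 27117.5 N

27117.5


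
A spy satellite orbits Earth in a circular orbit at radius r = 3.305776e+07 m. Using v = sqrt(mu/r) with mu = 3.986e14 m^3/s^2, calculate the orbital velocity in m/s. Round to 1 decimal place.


Step 1: mu / r = 3.986e14 / 3.305776e+07 = 12057683.2792
Step 2: v = sqrt(12057683.2792) = 3472.4 m/s

3472.4


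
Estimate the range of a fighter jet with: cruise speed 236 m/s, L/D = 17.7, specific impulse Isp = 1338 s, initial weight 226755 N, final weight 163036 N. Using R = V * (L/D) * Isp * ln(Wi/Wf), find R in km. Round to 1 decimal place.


Step 1: Coefficient = V * (L/D) * Isp = 236 * 17.7 * 1338 = 5589093.6 m
Step 2: Wi/Wf = 226755 / 163036 = 1.390828
Step 3: ln(1.390828) = 0.329899
Step 4: R = 5589093.6 * 0.329899 = 1843837.0 m = 1843.8 km

1843.8


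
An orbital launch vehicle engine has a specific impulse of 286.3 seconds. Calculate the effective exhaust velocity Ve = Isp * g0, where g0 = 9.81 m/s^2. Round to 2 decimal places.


Step 1: Ve = Isp * g0 = 286.3 * 9.81
Step 2: Ve = 2808.60 m/s

2808.60


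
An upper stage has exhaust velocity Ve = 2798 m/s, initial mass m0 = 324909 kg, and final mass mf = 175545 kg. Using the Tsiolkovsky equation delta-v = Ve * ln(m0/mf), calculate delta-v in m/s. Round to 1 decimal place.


Step 1: Mass ratio m0/mf = 324909 / 175545 = 1.850859
Step 2: ln(1.850859) = 0.61565
Step 3: delta-v = 2798 * 0.61565 = 1722.6 m/s

1722.6


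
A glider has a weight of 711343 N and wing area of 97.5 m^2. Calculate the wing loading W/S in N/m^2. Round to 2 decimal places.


Step 1: Wing loading = W / S = 711343 / 97.5
Step 2: Wing loading = 7295.83 N/m^2

7295.83


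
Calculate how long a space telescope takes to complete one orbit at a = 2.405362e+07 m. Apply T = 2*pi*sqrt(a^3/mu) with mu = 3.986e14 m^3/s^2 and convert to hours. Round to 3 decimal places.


Step 1: a^3 / mu = 1.391686e+22 / 3.986e14 = 3.491436e+07
Step 2: sqrt(3.491436e+07) = 5908.8372 s
Step 3: T = 2*pi * 5908.8372 = 37126.32 s
Step 4: T in hours = 37126.32 / 3600 = 10.313 hours

10.313


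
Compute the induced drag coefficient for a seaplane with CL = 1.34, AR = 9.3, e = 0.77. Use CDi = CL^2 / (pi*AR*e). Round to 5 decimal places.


Step 1: CL^2 = 1.34^2 = 1.7956
Step 2: pi * AR * e = 3.14159 * 9.3 * 0.77 = 22.496945
Step 3: CDi = 1.7956 / 22.496945 = 0.07982

0.07982


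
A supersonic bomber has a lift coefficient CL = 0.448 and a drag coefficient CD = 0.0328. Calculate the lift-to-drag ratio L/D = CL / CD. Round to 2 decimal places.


Step 1: L/D = CL / CD = 0.448 / 0.0328
Step 2: L/D = 13.66

13.66


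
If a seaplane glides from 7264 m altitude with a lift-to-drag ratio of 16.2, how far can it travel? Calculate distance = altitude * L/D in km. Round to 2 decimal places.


Step 1: Glide distance = altitude * L/D = 7264 * 16.2 = 117676.8 m
Step 2: Convert to km: 117676.8 / 1000 = 117.68 km

117.68


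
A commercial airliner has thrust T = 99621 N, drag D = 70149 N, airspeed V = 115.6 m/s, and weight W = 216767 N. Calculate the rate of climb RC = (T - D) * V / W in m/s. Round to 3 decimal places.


Step 1: Excess thrust = T - D = 99621 - 70149 = 29472 N
Step 2: Excess power = 29472 * 115.6 = 3406963.2 W
Step 3: RC = 3406963.2 / 216767 = 15.717 m/s

15.717


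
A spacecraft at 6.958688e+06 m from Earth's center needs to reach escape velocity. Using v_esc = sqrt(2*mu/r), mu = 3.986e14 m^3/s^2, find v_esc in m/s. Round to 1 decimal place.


Step 1: 2*mu/r = 2 * 3.986e14 / 6.958688e+06 = 114561825.4476
Step 2: v_esc = sqrt(114561825.4476) = 10703.4 m/s

10703.4


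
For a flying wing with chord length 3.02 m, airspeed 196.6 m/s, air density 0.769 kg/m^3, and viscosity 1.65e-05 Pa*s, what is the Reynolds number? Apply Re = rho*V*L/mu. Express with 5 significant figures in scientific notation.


Step 1: Numerator = rho * V * L = 0.769 * 196.6 * 3.02 = 456.579908
Step 2: Re = 456.579908 / 1.65e-05
Step 3: Re = 2.7672e+07

2.7672e+07


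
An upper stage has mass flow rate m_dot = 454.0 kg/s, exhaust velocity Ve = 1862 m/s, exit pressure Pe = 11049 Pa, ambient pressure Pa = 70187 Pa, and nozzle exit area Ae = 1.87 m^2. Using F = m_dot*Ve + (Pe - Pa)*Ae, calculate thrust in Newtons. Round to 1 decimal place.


Step 1: Momentum thrust = m_dot * Ve = 454.0 * 1862 = 845348.0 N
Step 2: Pressure thrust = (Pe - Pa) * Ae = (11049 - 70187) * 1.87 = -110588.06 N
Step 3: Total thrust F = 845348.0 + -110588.06 = 734759.9 N

734759.9


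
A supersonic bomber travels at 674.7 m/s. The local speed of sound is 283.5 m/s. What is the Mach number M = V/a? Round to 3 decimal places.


Step 1: M = V / a = 674.7 / 283.5
Step 2: M = 2.380

2.380


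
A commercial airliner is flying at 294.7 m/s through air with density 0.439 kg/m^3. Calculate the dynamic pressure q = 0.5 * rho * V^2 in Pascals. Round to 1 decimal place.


Step 1: V^2 = 294.7^2 = 86848.09
Step 2: q = 0.5 * 0.439 * 86848.09
Step 3: q = 19063.2 Pa

19063.2


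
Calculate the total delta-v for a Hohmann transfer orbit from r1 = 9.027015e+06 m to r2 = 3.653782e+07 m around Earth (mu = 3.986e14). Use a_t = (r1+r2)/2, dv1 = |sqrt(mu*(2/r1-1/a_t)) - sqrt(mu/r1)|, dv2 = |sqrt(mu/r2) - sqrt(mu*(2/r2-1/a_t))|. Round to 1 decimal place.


Step 1: Transfer semi-major axis a_t = (9.027015e+06 + 3.653782e+07) / 2 = 2.278242e+07 m
Step 2: v1 (circular at r1) = sqrt(mu/r1) = 6645.02 m/s
Step 3: v_t1 = sqrt(mu*(2/r1 - 1/a_t)) = 8415.27 m/s
Step 4: dv1 = |8415.27 - 6645.02| = 1770.24 m/s
Step 5: v2 (circular at r2) = 3302.91 m/s, v_t2 = 2079.07 m/s
Step 6: dv2 = |3302.91 - 2079.07| = 1223.84 m/s
Step 7: Total delta-v = 1770.24 + 1223.84 = 2994.1 m/s

2994.1


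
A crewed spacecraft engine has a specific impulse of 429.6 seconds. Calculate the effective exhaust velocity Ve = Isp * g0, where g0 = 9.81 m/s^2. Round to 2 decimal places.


Step 1: Ve = Isp * g0 = 429.6 * 9.81
Step 2: Ve = 4214.38 m/s

4214.38


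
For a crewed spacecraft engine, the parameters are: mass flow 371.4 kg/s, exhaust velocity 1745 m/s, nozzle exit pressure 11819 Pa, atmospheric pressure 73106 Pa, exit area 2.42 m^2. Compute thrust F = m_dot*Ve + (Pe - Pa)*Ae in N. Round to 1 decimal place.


Step 1: Momentum thrust = m_dot * Ve = 371.4 * 1745 = 648093.0 N
Step 2: Pressure thrust = (Pe - Pa) * Ae = (11819 - 73106) * 2.42 = -148314.54 N
Step 3: Total thrust F = 648093.0 + -148314.54 = 499778.5 N

499778.5


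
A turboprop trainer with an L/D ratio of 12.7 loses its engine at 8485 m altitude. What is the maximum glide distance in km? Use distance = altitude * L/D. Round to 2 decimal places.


Step 1: Glide distance = altitude * L/D = 8485 * 12.7 = 107759.5 m
Step 2: Convert to km: 107759.5 / 1000 = 107.76 km

107.76


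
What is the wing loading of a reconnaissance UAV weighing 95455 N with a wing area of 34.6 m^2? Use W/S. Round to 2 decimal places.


Step 1: Wing loading = W / S = 95455 / 34.6
Step 2: Wing loading = 2758.82 N/m^2

2758.82


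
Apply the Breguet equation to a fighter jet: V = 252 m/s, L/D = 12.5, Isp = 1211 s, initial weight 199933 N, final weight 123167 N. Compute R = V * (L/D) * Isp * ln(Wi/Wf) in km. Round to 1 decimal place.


Step 1: Coefficient = V * (L/D) * Isp = 252 * 12.5 * 1211 = 3814650.0 m
Step 2: Wi/Wf = 199933 / 123167 = 1.623268
Step 3: ln(1.623268) = 0.484441
Step 4: R = 3814650.0 * 0.484441 = 1847973.4 m = 1848.0 km

1848.0


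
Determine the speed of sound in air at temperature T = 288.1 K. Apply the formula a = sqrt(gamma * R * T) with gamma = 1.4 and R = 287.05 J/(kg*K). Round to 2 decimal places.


Step 1: gamma * R * T = 1.4 * 287.05 * 288.1 = 115778.747
Step 2: a = sqrt(115778.747) = 340.26 m/s

340.26


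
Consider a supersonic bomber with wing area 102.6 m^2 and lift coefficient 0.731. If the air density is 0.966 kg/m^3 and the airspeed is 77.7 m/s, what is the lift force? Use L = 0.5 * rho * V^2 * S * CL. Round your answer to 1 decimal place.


Step 1: Calculate dynamic pressure q = 0.5 * 0.966 * 77.7^2 = 0.5 * 0.966 * 6037.29 = 2916.0111 Pa
Step 2: Multiply by wing area and lift coefficient: L = 2916.0111 * 102.6 * 0.731
Step 3: L = 299182.7358 * 0.731 = 218702.6 N

218702.6


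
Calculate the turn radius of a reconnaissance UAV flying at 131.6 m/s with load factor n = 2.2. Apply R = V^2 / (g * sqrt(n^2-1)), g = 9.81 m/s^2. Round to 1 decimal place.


Step 1: V^2 = 131.6^2 = 17318.56
Step 2: n^2 - 1 = 2.2^2 - 1 = 3.84
Step 3: sqrt(3.84) = 1.959592
Step 4: R = 17318.56 / (9.81 * 1.959592) = 900.9 m

900.9


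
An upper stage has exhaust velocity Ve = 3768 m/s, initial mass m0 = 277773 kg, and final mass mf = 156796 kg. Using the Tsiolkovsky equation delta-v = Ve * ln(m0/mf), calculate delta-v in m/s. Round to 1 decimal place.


Step 1: Mass ratio m0/mf = 277773 / 156796 = 1.771557
Step 2: ln(1.771557) = 0.571859
Step 3: delta-v = 3768 * 0.571859 = 2154.8 m/s

2154.8


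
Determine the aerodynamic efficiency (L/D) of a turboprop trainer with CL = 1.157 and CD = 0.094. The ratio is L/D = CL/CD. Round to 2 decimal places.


Step 1: L/D = CL / CD = 1.157 / 0.094
Step 2: L/D = 12.31

12.31


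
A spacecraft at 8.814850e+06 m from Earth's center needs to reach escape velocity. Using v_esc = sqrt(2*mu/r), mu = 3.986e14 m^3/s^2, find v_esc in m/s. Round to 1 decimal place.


Step 1: 2*mu/r = 2 * 3.986e14 / 8.814850e+06 = 90438294.469
Step 2: v_esc = sqrt(90438294.469) = 9509.9 m/s

9509.9


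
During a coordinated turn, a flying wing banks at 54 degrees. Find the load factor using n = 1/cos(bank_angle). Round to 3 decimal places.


Step 1: Convert 54 degrees to radians = 0.942478
Step 2: cos(54 deg) = 0.587785
Step 3: n = 1 / 0.587785 = 1.701

1.701


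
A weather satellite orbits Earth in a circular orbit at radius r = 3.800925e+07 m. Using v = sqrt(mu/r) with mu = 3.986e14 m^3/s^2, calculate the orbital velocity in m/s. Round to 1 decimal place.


Step 1: mu / r = 3.986e14 / 3.800925e+07 = 10486920.9469
Step 2: v = sqrt(10486920.9469) = 3238.4 m/s

3238.4


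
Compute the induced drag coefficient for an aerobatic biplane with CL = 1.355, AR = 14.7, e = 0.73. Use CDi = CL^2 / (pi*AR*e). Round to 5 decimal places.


Step 1: CL^2 = 1.355^2 = 1.836025
Step 2: pi * AR * e = 3.14159 * 14.7 * 0.73 = 33.712431
Step 3: CDi = 1.836025 / 33.712431 = 0.05446

0.05446


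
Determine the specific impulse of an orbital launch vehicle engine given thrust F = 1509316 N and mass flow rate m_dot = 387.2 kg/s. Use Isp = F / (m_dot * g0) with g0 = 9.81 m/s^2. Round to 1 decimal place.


Step 1: m_dot * g0 = 387.2 * 9.81 = 3798.43
Step 2: Isp = 1509316 / 3798.43 = 397.4 s

397.4


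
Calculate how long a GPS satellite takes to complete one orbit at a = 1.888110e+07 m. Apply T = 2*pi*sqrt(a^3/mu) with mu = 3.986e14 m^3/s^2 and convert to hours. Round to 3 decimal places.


Step 1: a^3 / mu = 6.731035e+21 / 3.986e14 = 1.688669e+07
Step 2: sqrt(1.688669e+07) = 4109.342 s
Step 3: T = 2*pi * 4109.342 = 25819.76 s
Step 4: T in hours = 25819.76 / 3600 = 7.172 hours

7.172


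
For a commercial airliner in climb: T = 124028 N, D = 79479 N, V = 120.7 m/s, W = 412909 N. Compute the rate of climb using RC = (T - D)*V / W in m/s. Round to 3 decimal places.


Step 1: Excess thrust = T - D = 124028 - 79479 = 44549 N
Step 2: Excess power = 44549 * 120.7 = 5377064.3 W
Step 3: RC = 5377064.3 / 412909 = 13.022 m/s

13.022


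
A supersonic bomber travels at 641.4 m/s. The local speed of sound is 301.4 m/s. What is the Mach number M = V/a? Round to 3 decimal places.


Step 1: M = V / a = 641.4 / 301.4
Step 2: M = 2.128

2.128


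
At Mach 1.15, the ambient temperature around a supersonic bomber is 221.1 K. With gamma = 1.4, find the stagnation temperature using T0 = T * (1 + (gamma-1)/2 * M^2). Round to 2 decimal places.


Step 1: (gamma-1)/2 = 0.2
Step 2: M^2 = 1.3225
Step 3: 1 + 0.2 * 1.3225 = 1.2645
Step 4: T0 = 221.1 * 1.2645 = 279.58 K

279.58


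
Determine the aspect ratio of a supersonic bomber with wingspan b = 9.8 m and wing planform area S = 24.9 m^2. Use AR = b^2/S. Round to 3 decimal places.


Step 1: b^2 = 9.8^2 = 96.04
Step 2: AR = 96.04 / 24.9 = 3.857

3.857


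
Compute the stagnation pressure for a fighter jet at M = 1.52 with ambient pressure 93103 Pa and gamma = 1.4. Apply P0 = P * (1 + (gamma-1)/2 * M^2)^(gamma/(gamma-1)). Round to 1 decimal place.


Step 1: (gamma-1)/2 * M^2 = 0.2 * 2.3104 = 0.46208
Step 2: 1 + 0.46208 = 1.46208
Step 3: Exponent gamma/(gamma-1) = 3.5
Step 4: P0 = 93103 * 1.46208^3.5 = 351854.1 Pa

351854.1


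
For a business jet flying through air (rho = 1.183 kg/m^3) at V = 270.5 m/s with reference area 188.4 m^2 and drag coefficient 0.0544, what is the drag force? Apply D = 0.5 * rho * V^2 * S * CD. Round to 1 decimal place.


Step 1: Dynamic pressure q = 0.5 * 1.183 * 270.5^2 = 43280.2029 Pa
Step 2: Drag D = q * S * CD = 43280.2029 * 188.4 * 0.0544
Step 3: D = 443577.1 N

443577.1


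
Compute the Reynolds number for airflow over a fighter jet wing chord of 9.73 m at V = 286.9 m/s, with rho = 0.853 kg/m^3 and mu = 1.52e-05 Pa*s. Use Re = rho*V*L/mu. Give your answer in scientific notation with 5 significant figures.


Step 1: Numerator = rho * V * L = 0.853 * 286.9 * 9.73 = 2381.181061
Step 2: Re = 2381.181061 / 1.52e-05
Step 3: Re = 1.5666e+08

1.5666e+08


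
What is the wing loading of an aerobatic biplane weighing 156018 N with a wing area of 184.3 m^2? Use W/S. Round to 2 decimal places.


Step 1: Wing loading = W / S = 156018 / 184.3
Step 2: Wing loading = 846.54 N/m^2

846.54


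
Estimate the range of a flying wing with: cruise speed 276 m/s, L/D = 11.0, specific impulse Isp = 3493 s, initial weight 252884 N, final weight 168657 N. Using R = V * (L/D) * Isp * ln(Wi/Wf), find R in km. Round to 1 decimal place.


Step 1: Coefficient = V * (L/D) * Isp = 276 * 11.0 * 3493 = 10604748.0 m
Step 2: Wi/Wf = 252884 / 168657 = 1.499398
Step 3: ln(1.499398) = 0.405064
Step 4: R = 10604748.0 * 0.405064 = 4295599.7 m = 4295.6 km

4295.6


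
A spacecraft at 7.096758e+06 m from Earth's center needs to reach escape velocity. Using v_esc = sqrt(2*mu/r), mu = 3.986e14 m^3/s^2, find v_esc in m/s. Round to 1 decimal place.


Step 1: 2*mu/r = 2 * 3.986e14 / 7.096758e+06 = 112332983.5962
Step 2: v_esc = sqrt(112332983.5962) = 10598.7 m/s

10598.7


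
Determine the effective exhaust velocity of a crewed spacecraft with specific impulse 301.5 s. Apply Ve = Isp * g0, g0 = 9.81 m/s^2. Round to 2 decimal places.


Step 1: Ve = Isp * g0 = 301.5 * 9.81
Step 2: Ve = 2957.72 m/s

2957.72


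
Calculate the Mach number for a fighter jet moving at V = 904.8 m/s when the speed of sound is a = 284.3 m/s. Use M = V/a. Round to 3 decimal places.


Step 1: M = V / a = 904.8 / 284.3
Step 2: M = 3.183

3.183


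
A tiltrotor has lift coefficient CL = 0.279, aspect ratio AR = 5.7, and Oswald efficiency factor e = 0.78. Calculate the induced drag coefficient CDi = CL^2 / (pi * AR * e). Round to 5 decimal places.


Step 1: CL^2 = 0.279^2 = 0.077841
Step 2: pi * AR * e = 3.14159 * 5.7 * 0.78 = 13.967521
Step 3: CDi = 0.077841 / 13.967521 = 0.00557

0.00557


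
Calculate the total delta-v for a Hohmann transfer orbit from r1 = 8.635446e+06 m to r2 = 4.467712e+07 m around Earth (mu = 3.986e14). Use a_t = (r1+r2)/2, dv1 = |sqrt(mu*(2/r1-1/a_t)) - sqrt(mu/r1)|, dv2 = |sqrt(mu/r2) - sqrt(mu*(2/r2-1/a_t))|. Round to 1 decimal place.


Step 1: Transfer semi-major axis a_t = (8.635446e+06 + 4.467712e+07) / 2 = 2.665628e+07 m
Step 2: v1 (circular at r1) = sqrt(mu/r1) = 6794.01 m/s
Step 3: v_t1 = sqrt(mu*(2/r1 - 1/a_t)) = 8795.67 m/s
Step 4: dv1 = |8795.67 - 6794.01| = 2001.66 m/s
Step 5: v2 (circular at r2) = 2986.94 m/s, v_t2 = 1700.08 m/s
Step 6: dv2 = |2986.94 - 1700.08| = 1286.86 m/s
Step 7: Total delta-v = 2001.66 + 1286.86 = 3288.5 m/s

3288.5


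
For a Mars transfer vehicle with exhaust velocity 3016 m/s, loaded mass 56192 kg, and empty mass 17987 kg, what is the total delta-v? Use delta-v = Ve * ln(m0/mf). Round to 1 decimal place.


Step 1: Mass ratio m0/mf = 56192 / 17987 = 3.124034
Step 2: ln(3.124034) = 1.139125
Step 3: delta-v = 3016 * 1.139125 = 3435.6 m/s

3435.6


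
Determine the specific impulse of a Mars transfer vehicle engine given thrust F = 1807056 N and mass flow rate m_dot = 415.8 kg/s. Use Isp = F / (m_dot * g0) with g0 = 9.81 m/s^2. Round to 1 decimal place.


Step 1: m_dot * g0 = 415.8 * 9.81 = 4079.0
Step 2: Isp = 1807056 / 4079.0 = 443.0 s

443.0


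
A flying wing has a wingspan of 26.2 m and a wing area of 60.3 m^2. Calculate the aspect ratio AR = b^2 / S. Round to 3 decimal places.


Step 1: b^2 = 26.2^2 = 686.44
Step 2: AR = 686.44 / 60.3 = 11.384

11.384


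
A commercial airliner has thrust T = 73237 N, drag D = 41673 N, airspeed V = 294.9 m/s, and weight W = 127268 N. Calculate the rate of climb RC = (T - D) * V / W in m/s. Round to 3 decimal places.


Step 1: Excess thrust = T - D = 73237 - 41673 = 31564 N
Step 2: Excess power = 31564 * 294.9 = 9308223.6 W
Step 3: RC = 9308223.6 / 127268 = 73.139 m/s

73.139


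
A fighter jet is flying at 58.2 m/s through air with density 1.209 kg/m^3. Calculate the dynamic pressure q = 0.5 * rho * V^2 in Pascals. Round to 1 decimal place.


Step 1: V^2 = 58.2^2 = 3387.24
Step 2: q = 0.5 * 1.209 * 3387.24
Step 3: q = 2047.6 Pa

2047.6


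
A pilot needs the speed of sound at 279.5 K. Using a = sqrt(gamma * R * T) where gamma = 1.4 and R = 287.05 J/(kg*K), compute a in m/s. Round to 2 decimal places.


Step 1: gamma * R * T = 1.4 * 287.05 * 279.5 = 112322.665
Step 2: a = sqrt(112322.665) = 335.15 m/s

335.15


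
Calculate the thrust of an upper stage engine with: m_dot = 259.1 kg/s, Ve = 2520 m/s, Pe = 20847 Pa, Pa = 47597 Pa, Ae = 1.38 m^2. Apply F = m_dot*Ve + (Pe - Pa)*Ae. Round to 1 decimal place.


Step 1: Momentum thrust = m_dot * Ve = 259.1 * 2520 = 652932.0 N
Step 2: Pressure thrust = (Pe - Pa) * Ae = (20847 - 47597) * 1.38 = -36915.00 N
Step 3: Total thrust F = 652932.0 + -36915.00 = 616017.0 N

616017.0


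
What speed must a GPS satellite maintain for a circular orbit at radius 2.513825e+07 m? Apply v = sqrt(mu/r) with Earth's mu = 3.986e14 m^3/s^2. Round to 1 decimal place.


Step 1: mu / r = 3.986e14 / 2.513825e+07 = 15856314.5804
Step 2: v = sqrt(15856314.5804) = 3982.0 m/s

3982.0


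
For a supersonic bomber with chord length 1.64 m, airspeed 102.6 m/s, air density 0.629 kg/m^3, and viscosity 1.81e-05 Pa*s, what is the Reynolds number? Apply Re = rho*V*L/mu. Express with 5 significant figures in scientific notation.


Step 1: Numerator = rho * V * L = 0.629 * 102.6 * 1.64 = 105.838056
Step 2: Re = 105.838056 / 1.81e-05
Step 3: Re = 5.8474e+06

5.8474e+06


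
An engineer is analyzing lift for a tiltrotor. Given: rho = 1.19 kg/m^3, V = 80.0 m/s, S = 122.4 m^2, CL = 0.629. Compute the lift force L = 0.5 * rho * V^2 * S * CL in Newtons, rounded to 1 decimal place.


Step 1: Calculate dynamic pressure q = 0.5 * 1.19 * 80.0^2 = 0.5 * 1.19 * 6400.0 = 3808.0 Pa
Step 2: Multiply by wing area and lift coefficient: L = 3808.0 * 122.4 * 0.629
Step 3: L = 466099.2 * 0.629 = 293176.4 N

293176.4


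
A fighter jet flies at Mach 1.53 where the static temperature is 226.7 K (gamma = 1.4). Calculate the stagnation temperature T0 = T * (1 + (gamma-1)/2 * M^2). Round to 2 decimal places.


Step 1: (gamma-1)/2 = 0.2
Step 2: M^2 = 2.3409
Step 3: 1 + 0.2 * 2.3409 = 1.46818
Step 4: T0 = 226.7 * 1.46818 = 332.84 K

332.84


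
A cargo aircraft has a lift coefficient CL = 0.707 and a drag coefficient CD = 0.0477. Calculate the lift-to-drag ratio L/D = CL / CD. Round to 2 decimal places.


Step 1: L/D = CL / CD = 0.707 / 0.0477
Step 2: L/D = 14.82

14.82


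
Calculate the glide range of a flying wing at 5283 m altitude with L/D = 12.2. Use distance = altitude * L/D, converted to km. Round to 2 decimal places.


Step 1: Glide distance = altitude * L/D = 5283 * 12.2 = 64452.6 m
Step 2: Convert to km: 64452.6 / 1000 = 64.45 km

64.45


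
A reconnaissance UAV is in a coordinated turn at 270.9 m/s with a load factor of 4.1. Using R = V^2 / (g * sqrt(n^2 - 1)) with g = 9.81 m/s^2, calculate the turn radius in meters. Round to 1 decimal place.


Step 1: V^2 = 270.9^2 = 73386.81
Step 2: n^2 - 1 = 4.1^2 - 1 = 15.81
Step 3: sqrt(15.81) = 3.976179
Step 4: R = 73386.81 / (9.81 * 3.976179) = 1881.4 m

1881.4


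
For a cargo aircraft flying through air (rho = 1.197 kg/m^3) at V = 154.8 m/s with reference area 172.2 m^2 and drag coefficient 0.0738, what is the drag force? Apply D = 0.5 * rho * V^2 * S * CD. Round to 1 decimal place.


Step 1: Dynamic pressure q = 0.5 * 1.197 * 154.8^2 = 14341.8794 Pa
Step 2: Drag D = q * S * CD = 14341.8794 * 172.2 * 0.0738
Step 3: D = 182261.8 N

182261.8


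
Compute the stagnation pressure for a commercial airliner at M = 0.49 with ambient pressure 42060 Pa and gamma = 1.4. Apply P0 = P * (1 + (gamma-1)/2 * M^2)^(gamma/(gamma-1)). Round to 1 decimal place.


Step 1: (gamma-1)/2 * M^2 = 0.2 * 0.2401 = 0.04802
Step 2: 1 + 0.04802 = 1.04802
Step 3: Exponent gamma/(gamma-1) = 3.5
Step 4: P0 = 42060 * 1.04802^3.5 = 49563.6 Pa

49563.6


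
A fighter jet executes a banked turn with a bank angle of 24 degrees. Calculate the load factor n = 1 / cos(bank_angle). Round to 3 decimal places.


Step 1: Convert 24 degrees to radians = 0.418879
Step 2: cos(24 deg) = 0.913545
Step 3: n = 1 / 0.913545 = 1.095

1.095


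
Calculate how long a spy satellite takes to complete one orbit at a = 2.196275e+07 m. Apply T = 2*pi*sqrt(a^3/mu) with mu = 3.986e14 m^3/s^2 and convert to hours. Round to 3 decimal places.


Step 1: a^3 / mu = 1.059400e+22 / 3.986e14 = 2.657803e+07
Step 2: sqrt(2.657803e+07) = 5155.3889 s
Step 3: T = 2*pi * 5155.3889 = 32392.26 s
Step 4: T in hours = 32392.26 / 3600 = 8.998 hours

8.998


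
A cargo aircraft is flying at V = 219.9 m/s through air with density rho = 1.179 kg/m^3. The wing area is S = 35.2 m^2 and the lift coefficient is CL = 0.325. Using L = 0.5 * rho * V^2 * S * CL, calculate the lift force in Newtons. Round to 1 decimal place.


Step 1: Calculate dynamic pressure q = 0.5 * 1.179 * 219.9^2 = 0.5 * 1.179 * 48356.01 = 28505.8679 Pa
Step 2: Multiply by wing area and lift coefficient: L = 28505.8679 * 35.2 * 0.325
Step 3: L = 1003406.5499 * 0.325 = 326107.1 N

326107.1


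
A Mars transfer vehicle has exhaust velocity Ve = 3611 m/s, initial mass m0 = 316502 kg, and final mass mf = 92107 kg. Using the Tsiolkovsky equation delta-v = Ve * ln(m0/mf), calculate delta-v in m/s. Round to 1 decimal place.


Step 1: Mass ratio m0/mf = 316502 / 92107 = 3.436243
Step 2: ln(3.436243) = 1.234379
Step 3: delta-v = 3611 * 1.234379 = 4457.3 m/s

4457.3


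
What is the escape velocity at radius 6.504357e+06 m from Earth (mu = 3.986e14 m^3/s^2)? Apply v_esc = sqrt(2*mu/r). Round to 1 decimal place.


Step 1: 2*mu/r = 2 * 3.986e14 / 6.504357e+06 = 122563998.2553
Step 2: v_esc = sqrt(122563998.2553) = 11070.9 m/s

11070.9


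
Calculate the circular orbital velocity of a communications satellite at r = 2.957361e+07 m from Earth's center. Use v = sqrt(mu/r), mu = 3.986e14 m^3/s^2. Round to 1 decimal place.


Step 1: mu / r = 3.986e14 / 2.957361e+07 = 13478232.7893
Step 2: v = sqrt(13478232.7893) = 3671.3 m/s

3671.3


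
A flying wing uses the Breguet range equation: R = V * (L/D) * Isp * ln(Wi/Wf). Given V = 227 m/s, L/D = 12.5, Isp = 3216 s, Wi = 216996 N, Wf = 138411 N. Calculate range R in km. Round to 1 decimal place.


Step 1: Coefficient = V * (L/D) * Isp = 227 * 12.5 * 3216 = 9125400.0 m
Step 2: Wi/Wf = 216996 / 138411 = 1.567766
Step 3: ln(1.567766) = 0.449651
Step 4: R = 9125400.0 * 0.449651 = 4103248.9 m = 4103.2 km

4103.2


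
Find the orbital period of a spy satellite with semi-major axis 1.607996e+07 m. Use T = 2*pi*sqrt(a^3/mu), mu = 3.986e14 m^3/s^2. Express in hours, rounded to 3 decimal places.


Step 1: a^3 / mu = 4.157717e+21 / 3.986e14 = 1.043080e+07
Step 2: sqrt(1.043080e+07) = 3229.6748 s
Step 3: T = 2*pi * 3229.6748 = 20292.65 s
Step 4: T in hours = 20292.65 / 3600 = 5.637 hours

5.637


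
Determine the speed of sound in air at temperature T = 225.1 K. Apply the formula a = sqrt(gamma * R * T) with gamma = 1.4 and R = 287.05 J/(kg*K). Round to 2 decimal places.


Step 1: gamma * R * T = 1.4 * 287.05 * 225.1 = 90460.937
Step 2: a = sqrt(90460.937) = 300.77 m/s

300.77


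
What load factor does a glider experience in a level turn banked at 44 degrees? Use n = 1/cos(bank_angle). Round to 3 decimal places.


Step 1: Convert 44 degrees to radians = 0.767945
Step 2: cos(44 deg) = 0.71934
Step 3: n = 1 / 0.71934 = 1.390

1.390


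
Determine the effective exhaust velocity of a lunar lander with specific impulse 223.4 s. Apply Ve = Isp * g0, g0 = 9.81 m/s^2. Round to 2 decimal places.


Step 1: Ve = Isp * g0 = 223.4 * 9.81
Step 2: Ve = 2191.55 m/s

2191.55


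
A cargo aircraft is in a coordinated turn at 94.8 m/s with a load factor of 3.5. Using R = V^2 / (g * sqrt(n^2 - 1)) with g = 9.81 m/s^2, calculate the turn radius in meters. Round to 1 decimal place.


Step 1: V^2 = 94.8^2 = 8987.04
Step 2: n^2 - 1 = 3.5^2 - 1 = 11.25
Step 3: sqrt(11.25) = 3.354102
Step 4: R = 8987.04 / (9.81 * 3.354102) = 273.1 m

273.1


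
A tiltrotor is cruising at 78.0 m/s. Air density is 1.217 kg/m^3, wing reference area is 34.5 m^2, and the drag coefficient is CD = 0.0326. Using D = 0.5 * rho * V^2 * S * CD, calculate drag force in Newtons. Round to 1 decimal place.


Step 1: Dynamic pressure q = 0.5 * 1.217 * 78.0^2 = 3702.114 Pa
Step 2: Drag D = q * S * CD = 3702.114 * 34.5 * 0.0326
Step 3: D = 4163.8 N

4163.8


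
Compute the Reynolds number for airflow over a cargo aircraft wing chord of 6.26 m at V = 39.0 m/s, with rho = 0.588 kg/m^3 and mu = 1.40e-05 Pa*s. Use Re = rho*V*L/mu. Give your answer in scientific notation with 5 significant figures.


Step 1: Numerator = rho * V * L = 0.588 * 39.0 * 6.26 = 143.55432
Step 2: Re = 143.55432 / 1.40e-05
Step 3: Re = 1.0254e+07

1.0254e+07


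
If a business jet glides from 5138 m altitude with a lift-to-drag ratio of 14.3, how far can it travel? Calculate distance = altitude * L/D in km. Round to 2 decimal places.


Step 1: Glide distance = altitude * L/D = 5138 * 14.3 = 73473.4 m
Step 2: Convert to km: 73473.4 / 1000 = 73.47 km

73.47


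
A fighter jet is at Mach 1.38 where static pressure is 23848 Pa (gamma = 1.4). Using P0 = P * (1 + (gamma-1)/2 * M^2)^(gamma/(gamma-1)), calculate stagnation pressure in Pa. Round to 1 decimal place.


Step 1: (gamma-1)/2 * M^2 = 0.2 * 1.9044 = 0.38088
Step 2: 1 + 0.38088 = 1.38088
Step 3: Exponent gamma/(gamma-1) = 3.5
Step 4: P0 = 23848 * 1.38088^3.5 = 73790.0 Pa

73790.0


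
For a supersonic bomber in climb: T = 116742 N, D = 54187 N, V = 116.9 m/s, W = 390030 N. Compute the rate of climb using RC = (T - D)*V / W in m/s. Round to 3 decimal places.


Step 1: Excess thrust = T - D = 116742 - 54187 = 62555 N
Step 2: Excess power = 62555 * 116.9 = 7312679.5 W
Step 3: RC = 7312679.5 / 390030 = 18.749 m/s

18.749


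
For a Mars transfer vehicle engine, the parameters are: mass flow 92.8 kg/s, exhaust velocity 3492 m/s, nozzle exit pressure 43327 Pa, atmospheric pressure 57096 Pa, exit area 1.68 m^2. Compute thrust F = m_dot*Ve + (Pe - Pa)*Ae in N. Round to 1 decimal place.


Step 1: Momentum thrust = m_dot * Ve = 92.8 * 3492 = 324057.6 N
Step 2: Pressure thrust = (Pe - Pa) * Ae = (43327 - 57096) * 1.68 = -23131.92 N
Step 3: Total thrust F = 324057.6 + -23131.92 = 300925.7 N

300925.7
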